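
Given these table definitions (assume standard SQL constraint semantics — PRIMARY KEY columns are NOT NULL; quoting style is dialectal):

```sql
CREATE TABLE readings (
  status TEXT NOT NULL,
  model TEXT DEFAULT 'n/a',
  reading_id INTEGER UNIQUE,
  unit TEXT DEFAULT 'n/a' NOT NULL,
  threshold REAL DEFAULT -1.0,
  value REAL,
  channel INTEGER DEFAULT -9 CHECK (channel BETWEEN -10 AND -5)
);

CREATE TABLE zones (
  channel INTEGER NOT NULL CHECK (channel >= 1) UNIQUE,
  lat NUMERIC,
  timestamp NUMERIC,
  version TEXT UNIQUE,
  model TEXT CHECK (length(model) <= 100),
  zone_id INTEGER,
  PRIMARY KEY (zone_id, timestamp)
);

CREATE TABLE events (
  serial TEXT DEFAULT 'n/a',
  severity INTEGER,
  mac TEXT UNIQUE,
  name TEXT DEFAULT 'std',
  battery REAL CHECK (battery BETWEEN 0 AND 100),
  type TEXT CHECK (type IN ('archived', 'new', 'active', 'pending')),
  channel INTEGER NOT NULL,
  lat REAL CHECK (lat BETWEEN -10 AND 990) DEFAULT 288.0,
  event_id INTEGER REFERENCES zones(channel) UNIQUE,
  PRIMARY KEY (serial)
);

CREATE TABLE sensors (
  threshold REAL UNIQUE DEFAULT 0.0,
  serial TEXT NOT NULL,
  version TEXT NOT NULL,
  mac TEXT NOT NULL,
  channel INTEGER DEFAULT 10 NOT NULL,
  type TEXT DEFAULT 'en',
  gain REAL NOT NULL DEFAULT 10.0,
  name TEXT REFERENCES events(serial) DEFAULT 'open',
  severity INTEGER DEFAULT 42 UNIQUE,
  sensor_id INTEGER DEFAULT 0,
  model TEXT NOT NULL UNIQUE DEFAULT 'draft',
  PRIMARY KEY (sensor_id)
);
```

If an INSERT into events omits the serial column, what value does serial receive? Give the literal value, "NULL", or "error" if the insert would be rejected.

serial has an explicit DEFAULT 'n/a'.
When the column is omitted from an INSERT, that default is used.

'n/a'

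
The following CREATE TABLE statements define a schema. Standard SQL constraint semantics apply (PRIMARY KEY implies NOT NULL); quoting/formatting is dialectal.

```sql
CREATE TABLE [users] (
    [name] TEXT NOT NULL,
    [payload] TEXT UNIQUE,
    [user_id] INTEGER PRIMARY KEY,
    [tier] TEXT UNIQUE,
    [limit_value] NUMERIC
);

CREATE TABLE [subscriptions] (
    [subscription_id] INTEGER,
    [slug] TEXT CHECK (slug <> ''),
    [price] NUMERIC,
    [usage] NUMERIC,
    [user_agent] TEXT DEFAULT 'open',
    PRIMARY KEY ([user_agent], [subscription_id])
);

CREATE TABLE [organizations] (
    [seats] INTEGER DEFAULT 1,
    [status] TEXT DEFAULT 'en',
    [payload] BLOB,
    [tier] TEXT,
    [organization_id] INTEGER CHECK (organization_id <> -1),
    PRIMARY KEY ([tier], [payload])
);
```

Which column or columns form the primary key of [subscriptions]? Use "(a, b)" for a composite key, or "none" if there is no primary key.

A table-level PRIMARY KEY clause names 2 columns: user_agent, subscription_id.
This is a composite key — the combination is unique, not each column individually.

(user_agent, subscription_id)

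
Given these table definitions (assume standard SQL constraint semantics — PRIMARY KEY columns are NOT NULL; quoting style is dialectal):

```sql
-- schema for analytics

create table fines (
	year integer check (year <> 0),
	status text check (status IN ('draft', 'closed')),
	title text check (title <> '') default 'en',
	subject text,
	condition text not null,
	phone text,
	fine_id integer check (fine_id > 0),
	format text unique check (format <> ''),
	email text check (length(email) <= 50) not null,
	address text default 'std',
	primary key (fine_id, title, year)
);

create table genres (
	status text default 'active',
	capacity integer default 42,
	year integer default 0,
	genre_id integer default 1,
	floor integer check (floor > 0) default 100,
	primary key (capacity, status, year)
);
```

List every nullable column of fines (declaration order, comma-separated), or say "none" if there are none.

status, subject, phone, format, address

- year: part of the PRIMARY KEY, which implies NOT NULL → not nullable.
- status: CHECK does not forbid NULL (a CHECK constraint passes when its expression is NULL) → nullable.
- title: part of the PRIMARY KEY, which implies NOT NULL → not nullable.
- subject: no NOT NULL constraint applies → nullable.
- condition: declared NOT NULL → not nullable.
- phone: no NOT NULL constraint applies → nullable.
- fine_id: part of the PRIMARY KEY, which implies NOT NULL → not nullable.
- format: CHECK does not forbid NULL (a CHECK constraint passes when its expression is NULL) → nullable.
- email: declared NOT NULL → not nullable.
- address: DEFAULT only fills an omitted column; an explicit NULL is still allowed → nullable.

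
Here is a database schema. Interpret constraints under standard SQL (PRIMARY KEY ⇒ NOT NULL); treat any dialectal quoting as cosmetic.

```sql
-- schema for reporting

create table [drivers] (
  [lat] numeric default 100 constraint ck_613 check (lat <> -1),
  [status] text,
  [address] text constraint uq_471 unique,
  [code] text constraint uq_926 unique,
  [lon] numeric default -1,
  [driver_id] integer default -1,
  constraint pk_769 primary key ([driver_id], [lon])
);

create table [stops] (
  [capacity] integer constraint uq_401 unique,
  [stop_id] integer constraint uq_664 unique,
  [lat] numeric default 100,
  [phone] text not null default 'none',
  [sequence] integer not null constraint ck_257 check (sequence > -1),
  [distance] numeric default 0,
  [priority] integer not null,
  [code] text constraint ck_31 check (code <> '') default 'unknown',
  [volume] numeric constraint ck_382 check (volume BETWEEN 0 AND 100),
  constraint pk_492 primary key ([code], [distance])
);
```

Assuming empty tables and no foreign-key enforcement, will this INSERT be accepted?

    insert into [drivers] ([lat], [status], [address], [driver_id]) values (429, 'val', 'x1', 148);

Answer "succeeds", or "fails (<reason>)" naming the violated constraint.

NOT NULL columns: driver_id is supplied; lon defaults to -1.
CHECK constraints: 429 satisfies (lat <> -1).
No constraint is violated.

succeeds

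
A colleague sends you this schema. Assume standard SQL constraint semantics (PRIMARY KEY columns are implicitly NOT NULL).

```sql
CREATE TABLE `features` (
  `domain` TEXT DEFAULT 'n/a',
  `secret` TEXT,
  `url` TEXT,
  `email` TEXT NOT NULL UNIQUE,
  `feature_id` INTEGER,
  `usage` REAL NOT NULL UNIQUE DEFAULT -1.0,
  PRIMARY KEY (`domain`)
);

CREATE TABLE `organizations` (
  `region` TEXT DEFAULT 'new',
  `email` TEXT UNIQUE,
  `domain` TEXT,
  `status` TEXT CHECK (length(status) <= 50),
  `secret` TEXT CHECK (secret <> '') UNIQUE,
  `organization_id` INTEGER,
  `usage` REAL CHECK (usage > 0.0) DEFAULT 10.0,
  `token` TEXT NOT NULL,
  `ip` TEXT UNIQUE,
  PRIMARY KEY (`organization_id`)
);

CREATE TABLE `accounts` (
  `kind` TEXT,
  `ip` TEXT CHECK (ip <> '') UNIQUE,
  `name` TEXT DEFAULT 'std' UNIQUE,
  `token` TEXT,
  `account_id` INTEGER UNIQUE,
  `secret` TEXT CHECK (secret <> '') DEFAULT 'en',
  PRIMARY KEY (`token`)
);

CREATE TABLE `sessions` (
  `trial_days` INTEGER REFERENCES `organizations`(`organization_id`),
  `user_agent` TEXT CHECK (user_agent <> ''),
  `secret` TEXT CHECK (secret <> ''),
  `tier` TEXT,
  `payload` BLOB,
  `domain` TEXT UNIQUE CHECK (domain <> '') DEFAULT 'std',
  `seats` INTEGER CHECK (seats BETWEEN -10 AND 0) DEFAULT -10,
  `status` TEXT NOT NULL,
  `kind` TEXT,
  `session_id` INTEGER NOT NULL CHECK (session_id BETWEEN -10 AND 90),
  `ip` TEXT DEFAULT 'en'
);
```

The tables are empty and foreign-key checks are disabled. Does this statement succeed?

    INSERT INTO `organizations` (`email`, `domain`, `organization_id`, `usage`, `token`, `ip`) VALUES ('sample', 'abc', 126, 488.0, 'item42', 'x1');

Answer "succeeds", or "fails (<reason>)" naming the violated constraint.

NOT NULL columns: organization_id is supplied; token is supplied.
CHECK constraints: 488.0 satisfies (usage > 0.0).
No constraint is violated.

succeeds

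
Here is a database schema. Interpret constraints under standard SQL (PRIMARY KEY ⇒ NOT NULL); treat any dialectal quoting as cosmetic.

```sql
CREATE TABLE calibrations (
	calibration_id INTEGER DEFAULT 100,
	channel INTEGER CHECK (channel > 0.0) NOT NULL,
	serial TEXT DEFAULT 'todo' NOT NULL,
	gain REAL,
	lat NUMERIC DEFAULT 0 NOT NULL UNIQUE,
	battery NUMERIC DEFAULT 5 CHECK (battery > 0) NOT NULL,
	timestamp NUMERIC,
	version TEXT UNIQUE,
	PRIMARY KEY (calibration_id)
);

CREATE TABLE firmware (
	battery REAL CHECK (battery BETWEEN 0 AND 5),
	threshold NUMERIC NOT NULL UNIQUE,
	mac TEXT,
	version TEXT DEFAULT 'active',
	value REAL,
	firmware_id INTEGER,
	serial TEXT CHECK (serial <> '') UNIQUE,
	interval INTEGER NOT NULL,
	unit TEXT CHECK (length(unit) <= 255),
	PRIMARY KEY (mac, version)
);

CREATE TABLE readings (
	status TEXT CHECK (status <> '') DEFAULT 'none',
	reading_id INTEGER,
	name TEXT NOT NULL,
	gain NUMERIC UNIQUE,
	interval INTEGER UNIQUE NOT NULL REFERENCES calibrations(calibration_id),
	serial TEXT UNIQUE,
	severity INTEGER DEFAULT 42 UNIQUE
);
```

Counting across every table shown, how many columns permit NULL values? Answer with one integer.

13

calibrations: 3 nullable (gain, timestamp, version — PK (calibration_id) and explicit NOT NULL columns excluded).
firmware: 5 nullable (battery, value, firmware_id, serial, unit — PK (mac, version) and explicit NOT NULL columns excluded).
readings: 5 nullable (status, reading_id, gain, serial, severity — PK none and explicit NOT NULL columns excluded).
Total: 3 + 5 + 5 = 13.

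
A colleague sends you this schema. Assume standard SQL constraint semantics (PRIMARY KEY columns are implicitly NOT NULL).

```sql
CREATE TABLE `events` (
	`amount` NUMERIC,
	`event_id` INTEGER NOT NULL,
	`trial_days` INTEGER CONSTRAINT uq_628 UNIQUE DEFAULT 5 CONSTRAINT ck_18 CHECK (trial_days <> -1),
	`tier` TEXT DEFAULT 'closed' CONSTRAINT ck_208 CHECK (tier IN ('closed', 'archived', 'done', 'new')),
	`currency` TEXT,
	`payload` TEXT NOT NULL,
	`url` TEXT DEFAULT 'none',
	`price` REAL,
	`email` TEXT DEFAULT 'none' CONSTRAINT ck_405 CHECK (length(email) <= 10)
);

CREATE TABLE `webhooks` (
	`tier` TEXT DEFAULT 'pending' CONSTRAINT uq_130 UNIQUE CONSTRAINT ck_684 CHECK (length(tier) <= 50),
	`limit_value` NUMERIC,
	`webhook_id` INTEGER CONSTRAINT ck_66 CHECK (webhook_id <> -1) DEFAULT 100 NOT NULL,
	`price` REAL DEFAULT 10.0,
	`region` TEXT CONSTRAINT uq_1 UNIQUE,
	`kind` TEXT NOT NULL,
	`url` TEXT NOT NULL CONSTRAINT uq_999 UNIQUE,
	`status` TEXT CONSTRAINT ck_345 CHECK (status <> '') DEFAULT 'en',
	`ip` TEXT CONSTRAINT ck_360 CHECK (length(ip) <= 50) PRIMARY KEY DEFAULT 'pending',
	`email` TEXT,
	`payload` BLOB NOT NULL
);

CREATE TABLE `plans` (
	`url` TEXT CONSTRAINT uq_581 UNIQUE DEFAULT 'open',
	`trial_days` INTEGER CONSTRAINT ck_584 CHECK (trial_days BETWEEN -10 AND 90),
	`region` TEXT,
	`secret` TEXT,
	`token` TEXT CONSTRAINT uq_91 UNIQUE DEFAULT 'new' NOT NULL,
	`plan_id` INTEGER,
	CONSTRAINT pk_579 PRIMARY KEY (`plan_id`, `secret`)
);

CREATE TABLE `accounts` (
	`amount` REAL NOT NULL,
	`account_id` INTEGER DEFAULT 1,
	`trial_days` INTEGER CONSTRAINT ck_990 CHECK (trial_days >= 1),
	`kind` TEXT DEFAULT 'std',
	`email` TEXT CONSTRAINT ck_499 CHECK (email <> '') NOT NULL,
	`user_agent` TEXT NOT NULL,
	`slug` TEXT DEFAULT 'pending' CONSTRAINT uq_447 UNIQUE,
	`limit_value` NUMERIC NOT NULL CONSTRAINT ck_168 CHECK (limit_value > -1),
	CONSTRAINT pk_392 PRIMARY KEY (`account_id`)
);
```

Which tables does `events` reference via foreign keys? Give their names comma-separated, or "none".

No column in events has a REFERENCES clause.

none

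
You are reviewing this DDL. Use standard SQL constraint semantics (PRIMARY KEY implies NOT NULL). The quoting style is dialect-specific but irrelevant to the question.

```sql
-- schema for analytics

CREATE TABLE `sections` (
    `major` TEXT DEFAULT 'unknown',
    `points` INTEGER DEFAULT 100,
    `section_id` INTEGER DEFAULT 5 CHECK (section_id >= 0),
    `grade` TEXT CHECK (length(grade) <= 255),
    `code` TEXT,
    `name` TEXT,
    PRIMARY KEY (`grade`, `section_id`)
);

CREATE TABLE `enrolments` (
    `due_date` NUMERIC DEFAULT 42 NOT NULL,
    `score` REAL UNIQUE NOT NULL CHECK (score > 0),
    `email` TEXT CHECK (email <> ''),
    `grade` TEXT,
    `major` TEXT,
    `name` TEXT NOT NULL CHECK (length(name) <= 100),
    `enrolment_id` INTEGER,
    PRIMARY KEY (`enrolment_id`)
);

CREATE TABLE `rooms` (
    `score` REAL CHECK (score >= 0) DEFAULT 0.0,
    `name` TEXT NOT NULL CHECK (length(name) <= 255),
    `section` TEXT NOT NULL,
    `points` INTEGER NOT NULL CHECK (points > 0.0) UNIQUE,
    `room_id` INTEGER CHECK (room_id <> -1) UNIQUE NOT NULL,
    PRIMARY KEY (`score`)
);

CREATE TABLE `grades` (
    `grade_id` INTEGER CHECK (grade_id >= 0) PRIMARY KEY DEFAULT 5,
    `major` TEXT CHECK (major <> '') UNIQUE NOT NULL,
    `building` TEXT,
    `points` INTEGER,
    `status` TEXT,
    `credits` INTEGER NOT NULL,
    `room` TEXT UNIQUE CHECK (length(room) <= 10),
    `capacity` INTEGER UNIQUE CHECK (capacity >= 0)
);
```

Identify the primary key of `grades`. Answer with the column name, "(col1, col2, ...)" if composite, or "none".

grade_id is declared PRIMARY KEY inline on the column.

grade_id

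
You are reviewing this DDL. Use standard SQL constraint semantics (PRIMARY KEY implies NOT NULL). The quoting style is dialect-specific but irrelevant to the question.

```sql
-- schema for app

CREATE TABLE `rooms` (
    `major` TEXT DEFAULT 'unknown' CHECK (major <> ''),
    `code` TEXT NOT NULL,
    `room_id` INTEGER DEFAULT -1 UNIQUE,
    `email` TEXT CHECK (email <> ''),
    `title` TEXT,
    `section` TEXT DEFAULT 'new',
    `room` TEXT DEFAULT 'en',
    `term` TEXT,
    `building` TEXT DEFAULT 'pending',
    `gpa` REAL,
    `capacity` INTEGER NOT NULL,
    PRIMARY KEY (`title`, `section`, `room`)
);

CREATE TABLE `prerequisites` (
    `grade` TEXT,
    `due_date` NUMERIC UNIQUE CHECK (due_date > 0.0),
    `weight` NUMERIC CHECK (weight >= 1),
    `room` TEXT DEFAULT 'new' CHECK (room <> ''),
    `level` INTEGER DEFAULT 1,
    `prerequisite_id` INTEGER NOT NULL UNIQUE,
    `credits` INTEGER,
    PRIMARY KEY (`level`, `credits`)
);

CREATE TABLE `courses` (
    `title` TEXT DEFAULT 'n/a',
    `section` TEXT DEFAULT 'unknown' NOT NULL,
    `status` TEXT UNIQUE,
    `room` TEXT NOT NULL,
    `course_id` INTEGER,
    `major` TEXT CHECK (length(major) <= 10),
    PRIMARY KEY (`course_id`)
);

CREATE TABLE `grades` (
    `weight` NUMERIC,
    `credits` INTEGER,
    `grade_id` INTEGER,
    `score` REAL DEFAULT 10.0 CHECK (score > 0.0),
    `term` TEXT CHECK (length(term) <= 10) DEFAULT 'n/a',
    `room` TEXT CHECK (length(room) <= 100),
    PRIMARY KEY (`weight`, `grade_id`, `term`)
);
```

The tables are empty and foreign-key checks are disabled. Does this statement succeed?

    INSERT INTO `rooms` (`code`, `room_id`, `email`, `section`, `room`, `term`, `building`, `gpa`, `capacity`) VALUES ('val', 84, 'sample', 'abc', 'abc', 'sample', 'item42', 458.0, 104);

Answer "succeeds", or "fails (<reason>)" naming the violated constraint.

title is omitted from the column list and has no DEFAULT, so it would receive NULL.
But title is part of the PRIMARY KEY (implied NOT NULL).

fails (NOT NULL on title)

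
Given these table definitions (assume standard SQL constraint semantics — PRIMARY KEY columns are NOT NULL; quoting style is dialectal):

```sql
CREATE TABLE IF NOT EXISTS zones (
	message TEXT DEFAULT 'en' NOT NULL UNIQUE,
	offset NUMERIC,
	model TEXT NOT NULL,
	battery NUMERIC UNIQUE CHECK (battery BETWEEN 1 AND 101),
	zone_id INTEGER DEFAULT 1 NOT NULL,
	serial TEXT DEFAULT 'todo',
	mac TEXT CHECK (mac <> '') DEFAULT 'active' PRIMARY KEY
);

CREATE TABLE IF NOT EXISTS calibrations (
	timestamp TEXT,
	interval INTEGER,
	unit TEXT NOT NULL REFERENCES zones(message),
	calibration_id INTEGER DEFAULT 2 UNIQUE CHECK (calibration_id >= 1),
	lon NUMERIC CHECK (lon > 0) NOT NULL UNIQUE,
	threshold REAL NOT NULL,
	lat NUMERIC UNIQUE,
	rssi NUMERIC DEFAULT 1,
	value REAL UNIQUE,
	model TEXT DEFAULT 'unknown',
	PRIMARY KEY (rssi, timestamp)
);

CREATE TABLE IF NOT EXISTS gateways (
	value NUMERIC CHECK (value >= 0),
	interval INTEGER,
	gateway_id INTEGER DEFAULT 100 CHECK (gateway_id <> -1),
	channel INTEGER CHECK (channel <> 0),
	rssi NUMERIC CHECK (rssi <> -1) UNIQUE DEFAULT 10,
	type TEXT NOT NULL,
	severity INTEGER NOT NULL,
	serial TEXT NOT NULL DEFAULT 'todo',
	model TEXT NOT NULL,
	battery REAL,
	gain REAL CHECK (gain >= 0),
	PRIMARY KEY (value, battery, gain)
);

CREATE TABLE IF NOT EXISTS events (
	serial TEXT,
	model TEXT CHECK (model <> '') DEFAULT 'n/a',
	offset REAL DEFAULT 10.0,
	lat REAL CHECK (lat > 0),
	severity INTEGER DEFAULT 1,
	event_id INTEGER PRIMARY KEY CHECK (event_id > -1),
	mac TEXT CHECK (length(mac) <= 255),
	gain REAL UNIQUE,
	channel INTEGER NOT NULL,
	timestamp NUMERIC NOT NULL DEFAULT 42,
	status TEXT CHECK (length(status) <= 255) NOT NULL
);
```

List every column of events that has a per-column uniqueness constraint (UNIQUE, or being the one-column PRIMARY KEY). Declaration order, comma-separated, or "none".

- serial: no UNIQUE or single-column PK constraint.
- model: no UNIQUE or single-column PK constraint.
- offset: no UNIQUE or single-column PK constraint.
- lat: no UNIQUE or single-column PK constraint.
- severity: no UNIQUE or single-column PK constraint.
- event_id: single-column PRIMARY KEY → unique.
- mac: no UNIQUE or single-column PK constraint.
- gain: declared UNIQUE → unique.
- channel: no UNIQUE or single-column PK constraint.
- timestamp: no UNIQUE or single-column PK constraint.
- status: no UNIQUE or single-column PK constraint.

event_id, gain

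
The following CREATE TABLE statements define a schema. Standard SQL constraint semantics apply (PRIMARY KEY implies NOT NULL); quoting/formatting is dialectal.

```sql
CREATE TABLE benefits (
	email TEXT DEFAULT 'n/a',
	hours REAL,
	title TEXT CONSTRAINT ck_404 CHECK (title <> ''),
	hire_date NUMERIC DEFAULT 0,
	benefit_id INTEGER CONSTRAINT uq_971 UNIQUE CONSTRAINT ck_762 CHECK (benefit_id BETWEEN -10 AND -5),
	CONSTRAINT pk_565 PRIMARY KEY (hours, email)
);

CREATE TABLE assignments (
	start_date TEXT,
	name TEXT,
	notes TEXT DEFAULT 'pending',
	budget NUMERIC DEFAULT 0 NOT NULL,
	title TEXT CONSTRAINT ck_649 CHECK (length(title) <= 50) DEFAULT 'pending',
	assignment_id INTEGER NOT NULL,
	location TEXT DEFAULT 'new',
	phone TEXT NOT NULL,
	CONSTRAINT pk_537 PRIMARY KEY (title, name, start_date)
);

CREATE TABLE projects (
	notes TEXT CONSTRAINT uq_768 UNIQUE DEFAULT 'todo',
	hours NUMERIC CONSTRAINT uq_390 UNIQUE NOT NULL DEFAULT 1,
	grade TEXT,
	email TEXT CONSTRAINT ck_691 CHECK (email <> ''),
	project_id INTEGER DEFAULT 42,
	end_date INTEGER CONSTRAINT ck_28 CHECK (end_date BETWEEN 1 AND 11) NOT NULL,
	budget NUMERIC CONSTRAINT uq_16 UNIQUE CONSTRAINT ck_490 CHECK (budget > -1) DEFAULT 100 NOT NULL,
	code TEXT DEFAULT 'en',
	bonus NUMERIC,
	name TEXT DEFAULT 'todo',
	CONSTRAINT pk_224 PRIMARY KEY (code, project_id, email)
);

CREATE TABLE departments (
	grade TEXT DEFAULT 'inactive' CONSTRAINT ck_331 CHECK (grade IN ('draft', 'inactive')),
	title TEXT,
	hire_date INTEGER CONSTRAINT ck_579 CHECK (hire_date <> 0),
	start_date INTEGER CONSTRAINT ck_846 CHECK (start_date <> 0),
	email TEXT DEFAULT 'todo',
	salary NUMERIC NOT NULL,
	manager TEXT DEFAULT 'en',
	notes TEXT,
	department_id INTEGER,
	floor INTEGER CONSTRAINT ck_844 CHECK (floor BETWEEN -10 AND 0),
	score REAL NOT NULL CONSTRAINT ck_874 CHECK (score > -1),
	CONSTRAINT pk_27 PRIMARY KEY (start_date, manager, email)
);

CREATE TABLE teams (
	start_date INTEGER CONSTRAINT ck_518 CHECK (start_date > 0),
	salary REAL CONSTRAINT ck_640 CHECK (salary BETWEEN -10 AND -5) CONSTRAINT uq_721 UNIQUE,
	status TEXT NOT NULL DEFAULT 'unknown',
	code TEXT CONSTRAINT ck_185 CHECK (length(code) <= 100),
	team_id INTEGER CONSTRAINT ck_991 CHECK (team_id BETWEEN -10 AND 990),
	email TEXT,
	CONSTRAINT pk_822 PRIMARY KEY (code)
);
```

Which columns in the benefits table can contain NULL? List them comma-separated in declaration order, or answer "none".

title, hire_date, benefit_id

- email: part of the PRIMARY KEY, which implies NOT NULL → not nullable.
- hours: part of the PRIMARY KEY, which implies NOT NULL → not nullable.
- title: CHECK does not forbid NULL (a CHECK constraint passes when its expression is NULL) → nullable.
- hire_date: DEFAULT only fills an omitted column; an explicit NULL is still allowed → nullable.
- benefit_id: CHECK does not forbid NULL (a CHECK constraint passes when its expression is NULL) → nullable.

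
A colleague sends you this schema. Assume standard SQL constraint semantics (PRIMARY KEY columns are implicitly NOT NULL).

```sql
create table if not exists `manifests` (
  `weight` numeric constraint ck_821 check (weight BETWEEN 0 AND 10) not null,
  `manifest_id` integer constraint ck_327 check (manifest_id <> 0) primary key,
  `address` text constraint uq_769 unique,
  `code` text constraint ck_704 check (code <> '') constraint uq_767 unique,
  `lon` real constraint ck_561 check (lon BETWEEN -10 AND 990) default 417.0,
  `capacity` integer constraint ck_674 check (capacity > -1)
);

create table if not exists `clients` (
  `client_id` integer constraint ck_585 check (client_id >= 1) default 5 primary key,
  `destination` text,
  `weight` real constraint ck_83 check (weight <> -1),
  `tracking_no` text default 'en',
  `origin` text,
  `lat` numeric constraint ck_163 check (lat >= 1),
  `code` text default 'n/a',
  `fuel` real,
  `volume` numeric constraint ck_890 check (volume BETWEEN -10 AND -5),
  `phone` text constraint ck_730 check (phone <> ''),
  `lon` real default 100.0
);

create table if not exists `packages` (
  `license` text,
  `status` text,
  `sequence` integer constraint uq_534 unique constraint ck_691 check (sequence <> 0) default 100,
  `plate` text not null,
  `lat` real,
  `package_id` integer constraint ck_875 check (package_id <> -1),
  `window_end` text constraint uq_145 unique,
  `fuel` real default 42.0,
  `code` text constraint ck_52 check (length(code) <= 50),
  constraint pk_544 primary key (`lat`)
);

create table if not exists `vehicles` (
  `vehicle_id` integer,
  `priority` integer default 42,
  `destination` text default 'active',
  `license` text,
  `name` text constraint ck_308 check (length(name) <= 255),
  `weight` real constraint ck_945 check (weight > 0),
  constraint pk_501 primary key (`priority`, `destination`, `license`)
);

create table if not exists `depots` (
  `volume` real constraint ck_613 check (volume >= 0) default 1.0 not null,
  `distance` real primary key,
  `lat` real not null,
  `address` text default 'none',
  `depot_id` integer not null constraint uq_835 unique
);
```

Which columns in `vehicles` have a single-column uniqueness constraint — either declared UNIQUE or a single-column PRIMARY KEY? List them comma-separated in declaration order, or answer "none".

- vehicle_id: no UNIQUE or single-column PK constraint.
- priority: part of a composite PRIMARY KEY — only the tuple is unique, not this column on its own.
- destination: part of a composite PRIMARY KEY — only the tuple is unique, not this column on its own.
- license: part of a composite PRIMARY KEY — only the tuple is unique, not this column on its own.
- name: no UNIQUE or single-column PK constraint.
- weight: no UNIQUE or single-column PK constraint.

none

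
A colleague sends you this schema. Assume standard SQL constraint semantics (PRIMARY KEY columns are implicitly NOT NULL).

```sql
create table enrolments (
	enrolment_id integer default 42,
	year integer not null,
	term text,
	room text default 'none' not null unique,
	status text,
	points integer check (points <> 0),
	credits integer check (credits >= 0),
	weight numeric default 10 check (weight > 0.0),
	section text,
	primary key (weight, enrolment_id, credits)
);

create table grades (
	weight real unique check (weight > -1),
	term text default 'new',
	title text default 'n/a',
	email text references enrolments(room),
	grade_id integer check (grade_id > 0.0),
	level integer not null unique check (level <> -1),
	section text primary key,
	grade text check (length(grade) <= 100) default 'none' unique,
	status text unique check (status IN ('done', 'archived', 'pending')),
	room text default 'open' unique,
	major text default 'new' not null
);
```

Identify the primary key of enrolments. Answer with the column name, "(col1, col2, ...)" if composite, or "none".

A table-level PRIMARY KEY clause names 3 columns: weight, enrolment_id, credits.
This is a composite key — the combination is unique, not each column individually.

(weight, enrolment_id, credits)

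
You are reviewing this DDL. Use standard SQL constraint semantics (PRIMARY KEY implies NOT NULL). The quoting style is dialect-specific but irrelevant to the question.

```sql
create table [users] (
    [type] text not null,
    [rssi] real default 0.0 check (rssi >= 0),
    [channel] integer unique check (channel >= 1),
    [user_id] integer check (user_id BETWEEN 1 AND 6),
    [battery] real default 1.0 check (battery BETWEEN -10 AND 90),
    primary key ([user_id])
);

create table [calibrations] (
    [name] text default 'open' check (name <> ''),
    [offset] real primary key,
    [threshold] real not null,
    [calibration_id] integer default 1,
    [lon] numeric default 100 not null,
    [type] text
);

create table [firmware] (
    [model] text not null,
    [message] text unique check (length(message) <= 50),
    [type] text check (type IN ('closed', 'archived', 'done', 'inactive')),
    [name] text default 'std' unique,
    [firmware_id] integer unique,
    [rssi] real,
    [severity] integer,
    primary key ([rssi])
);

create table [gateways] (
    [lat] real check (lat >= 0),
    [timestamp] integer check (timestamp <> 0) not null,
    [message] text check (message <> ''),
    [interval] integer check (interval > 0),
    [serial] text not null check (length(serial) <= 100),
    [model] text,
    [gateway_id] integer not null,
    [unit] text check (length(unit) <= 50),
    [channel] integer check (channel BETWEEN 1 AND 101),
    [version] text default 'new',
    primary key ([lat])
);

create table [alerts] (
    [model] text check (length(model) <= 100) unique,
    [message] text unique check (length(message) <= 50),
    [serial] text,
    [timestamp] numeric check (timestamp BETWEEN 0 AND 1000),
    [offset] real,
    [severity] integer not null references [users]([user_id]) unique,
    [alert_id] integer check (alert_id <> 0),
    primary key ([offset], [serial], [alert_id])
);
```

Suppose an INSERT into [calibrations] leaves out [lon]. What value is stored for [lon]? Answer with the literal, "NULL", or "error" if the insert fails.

lon has an explicit DEFAULT 100.
When the column is omitted from an INSERT, that default is used.

100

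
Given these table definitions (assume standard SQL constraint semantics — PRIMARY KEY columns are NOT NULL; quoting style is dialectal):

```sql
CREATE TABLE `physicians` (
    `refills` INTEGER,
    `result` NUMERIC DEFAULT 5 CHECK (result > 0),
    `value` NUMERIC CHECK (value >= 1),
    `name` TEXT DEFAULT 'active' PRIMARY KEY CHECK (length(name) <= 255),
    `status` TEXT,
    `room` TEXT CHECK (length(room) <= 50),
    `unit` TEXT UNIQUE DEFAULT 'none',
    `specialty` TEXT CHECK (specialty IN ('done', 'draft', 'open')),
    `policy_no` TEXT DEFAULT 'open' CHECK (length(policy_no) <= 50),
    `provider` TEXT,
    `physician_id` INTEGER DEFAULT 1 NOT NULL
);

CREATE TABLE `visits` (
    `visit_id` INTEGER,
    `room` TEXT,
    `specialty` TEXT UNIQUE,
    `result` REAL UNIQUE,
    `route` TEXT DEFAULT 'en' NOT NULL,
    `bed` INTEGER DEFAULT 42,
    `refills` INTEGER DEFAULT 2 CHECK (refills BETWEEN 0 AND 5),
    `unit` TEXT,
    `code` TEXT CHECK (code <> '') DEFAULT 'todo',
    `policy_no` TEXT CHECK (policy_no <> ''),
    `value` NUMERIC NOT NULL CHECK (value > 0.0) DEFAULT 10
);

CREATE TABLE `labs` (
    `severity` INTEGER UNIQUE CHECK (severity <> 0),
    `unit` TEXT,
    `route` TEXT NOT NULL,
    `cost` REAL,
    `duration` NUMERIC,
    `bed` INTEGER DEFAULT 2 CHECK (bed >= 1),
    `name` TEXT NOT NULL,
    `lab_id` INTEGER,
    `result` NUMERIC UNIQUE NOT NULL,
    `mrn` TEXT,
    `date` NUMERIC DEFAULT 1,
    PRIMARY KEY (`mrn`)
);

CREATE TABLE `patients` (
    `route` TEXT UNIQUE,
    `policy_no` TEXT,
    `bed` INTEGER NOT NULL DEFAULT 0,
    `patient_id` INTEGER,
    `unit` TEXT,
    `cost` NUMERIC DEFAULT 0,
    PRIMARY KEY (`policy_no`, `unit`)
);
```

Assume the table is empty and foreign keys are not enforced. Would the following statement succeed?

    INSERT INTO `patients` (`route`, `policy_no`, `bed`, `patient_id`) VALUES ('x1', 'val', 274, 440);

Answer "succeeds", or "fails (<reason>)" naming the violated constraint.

unit is omitted from the column list and has no DEFAULT, so it would receive NULL.
But unit is part of the PRIMARY KEY (implied NOT NULL).

fails (NOT NULL on unit)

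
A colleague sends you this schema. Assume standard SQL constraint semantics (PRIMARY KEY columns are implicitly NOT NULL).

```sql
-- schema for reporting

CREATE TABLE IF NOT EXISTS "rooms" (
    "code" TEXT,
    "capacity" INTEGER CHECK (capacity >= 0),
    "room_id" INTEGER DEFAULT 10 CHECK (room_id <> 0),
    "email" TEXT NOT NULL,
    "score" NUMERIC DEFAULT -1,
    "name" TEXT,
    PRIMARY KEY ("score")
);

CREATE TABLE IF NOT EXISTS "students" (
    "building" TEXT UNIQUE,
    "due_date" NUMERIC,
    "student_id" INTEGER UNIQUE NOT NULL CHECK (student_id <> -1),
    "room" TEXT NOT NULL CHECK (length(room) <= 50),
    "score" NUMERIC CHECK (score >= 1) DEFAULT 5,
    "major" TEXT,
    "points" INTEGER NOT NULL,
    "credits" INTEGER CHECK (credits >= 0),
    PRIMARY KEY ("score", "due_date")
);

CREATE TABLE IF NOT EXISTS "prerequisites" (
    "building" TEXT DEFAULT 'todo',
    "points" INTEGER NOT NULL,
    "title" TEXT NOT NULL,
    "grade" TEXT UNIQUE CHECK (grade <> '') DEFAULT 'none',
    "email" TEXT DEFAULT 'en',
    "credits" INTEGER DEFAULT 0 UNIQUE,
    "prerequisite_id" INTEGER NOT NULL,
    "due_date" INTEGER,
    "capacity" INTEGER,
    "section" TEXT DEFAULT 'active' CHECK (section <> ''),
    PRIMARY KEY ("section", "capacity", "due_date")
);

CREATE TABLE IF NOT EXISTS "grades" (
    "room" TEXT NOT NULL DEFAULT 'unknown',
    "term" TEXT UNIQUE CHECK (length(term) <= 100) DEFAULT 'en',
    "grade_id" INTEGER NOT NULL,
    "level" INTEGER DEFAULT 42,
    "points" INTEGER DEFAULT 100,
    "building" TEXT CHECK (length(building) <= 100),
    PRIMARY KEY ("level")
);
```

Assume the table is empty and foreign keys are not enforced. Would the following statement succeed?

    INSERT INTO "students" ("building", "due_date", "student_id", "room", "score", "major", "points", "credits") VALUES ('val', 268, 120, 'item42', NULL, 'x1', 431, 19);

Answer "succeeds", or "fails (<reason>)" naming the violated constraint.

score is explicitly set to NULL, but score is part of the PRIMARY KEY (implied NOT NULL).

fails (NOT NULL on score)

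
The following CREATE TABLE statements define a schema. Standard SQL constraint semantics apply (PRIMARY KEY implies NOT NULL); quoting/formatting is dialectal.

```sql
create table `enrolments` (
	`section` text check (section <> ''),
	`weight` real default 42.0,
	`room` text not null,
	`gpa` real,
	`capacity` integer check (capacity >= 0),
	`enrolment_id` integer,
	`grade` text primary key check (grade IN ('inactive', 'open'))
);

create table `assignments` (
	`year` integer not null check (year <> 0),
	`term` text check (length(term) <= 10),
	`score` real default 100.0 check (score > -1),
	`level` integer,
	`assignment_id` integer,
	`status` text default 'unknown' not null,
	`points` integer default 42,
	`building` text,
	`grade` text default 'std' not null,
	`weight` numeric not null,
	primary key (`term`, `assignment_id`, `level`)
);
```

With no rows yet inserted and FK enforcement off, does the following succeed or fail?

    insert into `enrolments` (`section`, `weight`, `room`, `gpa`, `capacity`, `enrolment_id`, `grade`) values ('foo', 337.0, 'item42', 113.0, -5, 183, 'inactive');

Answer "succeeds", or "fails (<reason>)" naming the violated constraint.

fails (CHECK on capacity)

The value -5 for capacity violates CHECK (capacity >= 0).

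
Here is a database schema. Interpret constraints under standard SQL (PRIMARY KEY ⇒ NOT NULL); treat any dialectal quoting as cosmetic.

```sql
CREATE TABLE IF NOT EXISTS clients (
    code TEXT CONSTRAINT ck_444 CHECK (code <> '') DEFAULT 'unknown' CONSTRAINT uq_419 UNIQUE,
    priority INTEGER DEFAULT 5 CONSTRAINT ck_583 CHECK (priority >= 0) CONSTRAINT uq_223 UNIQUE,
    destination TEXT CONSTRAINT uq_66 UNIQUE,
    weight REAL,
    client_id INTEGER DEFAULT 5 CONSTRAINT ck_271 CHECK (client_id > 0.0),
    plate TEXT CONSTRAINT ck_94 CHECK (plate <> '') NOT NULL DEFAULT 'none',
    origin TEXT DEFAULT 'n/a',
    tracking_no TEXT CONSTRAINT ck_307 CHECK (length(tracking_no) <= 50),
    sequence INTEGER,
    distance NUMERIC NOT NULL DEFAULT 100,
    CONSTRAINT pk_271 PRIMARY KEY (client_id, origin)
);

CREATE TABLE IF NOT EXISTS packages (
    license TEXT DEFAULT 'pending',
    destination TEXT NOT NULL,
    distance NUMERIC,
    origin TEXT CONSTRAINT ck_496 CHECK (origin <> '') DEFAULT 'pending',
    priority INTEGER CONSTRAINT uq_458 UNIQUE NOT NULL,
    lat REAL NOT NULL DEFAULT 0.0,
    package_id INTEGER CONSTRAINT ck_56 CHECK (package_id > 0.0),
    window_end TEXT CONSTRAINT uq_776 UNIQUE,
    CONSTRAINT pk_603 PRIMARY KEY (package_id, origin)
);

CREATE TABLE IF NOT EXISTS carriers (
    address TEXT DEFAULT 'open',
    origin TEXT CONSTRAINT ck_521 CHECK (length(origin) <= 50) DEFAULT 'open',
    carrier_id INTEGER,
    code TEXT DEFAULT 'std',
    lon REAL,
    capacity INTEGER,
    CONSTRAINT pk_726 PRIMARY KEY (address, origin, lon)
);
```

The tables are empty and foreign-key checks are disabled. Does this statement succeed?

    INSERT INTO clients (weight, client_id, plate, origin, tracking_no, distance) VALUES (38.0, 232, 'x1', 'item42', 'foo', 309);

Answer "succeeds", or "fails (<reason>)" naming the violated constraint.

succeeds

NOT NULL columns: client_id is supplied; distance is supplied; origin is supplied; plate is supplied.
CHECK constraints: 232 satisfies (client_id > 0.0); 'x1' satisfies (plate <> ''); 'foo' satisfies (length(tracking_no) <= 50).
No constraint is violated.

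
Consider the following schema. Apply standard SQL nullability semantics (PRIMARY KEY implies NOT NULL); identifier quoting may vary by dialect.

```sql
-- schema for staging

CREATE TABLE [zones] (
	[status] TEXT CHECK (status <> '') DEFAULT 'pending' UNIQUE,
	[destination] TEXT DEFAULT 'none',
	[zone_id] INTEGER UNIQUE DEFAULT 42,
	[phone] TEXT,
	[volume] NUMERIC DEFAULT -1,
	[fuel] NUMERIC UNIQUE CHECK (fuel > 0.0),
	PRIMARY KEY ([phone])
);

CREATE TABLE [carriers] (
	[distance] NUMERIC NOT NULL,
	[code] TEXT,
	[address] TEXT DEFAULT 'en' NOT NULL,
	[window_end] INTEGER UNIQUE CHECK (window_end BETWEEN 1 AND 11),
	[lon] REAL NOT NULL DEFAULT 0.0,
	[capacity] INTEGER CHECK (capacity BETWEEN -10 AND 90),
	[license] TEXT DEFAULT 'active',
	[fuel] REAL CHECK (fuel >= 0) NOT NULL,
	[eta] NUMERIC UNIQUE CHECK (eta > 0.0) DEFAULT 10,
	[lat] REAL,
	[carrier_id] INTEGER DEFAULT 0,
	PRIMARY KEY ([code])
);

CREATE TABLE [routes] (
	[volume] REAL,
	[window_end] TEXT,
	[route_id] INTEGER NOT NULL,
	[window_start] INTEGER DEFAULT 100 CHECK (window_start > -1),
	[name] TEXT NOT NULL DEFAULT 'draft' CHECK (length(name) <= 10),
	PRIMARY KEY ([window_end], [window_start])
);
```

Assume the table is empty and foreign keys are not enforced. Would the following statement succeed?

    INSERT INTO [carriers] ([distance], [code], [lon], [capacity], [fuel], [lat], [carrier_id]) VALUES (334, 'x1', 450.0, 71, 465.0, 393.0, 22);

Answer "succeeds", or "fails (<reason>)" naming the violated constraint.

succeeds

NOT NULL columns: address defaults to 'en'; code is supplied; distance is supplied; fuel is supplied; lon is supplied.
CHECK constraints: 71 satisfies (capacity BETWEEN -10 AND 90); 465.0 satisfies (fuel >= 0).
No constraint is violated.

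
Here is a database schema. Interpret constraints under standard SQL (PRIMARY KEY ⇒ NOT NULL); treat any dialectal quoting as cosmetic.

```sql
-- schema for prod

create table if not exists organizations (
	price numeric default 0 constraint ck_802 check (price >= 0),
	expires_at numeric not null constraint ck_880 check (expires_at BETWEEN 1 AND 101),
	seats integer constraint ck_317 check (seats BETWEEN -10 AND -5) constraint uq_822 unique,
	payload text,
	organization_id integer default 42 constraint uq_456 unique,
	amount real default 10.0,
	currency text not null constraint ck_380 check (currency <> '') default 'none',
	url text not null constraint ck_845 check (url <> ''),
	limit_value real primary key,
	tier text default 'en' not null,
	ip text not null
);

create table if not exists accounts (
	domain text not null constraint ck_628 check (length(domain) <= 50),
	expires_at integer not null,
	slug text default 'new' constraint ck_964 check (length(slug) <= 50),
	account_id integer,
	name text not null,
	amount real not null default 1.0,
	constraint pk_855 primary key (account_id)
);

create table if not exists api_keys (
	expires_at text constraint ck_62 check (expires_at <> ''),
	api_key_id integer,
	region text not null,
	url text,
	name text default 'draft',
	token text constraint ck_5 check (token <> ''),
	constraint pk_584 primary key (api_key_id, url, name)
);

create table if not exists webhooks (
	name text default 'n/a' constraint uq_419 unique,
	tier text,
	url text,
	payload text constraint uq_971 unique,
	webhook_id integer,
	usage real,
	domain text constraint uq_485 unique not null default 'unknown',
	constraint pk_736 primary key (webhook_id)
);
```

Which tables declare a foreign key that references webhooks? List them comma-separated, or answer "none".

No REFERENCES clause anywhere in the schema names webhooks.

none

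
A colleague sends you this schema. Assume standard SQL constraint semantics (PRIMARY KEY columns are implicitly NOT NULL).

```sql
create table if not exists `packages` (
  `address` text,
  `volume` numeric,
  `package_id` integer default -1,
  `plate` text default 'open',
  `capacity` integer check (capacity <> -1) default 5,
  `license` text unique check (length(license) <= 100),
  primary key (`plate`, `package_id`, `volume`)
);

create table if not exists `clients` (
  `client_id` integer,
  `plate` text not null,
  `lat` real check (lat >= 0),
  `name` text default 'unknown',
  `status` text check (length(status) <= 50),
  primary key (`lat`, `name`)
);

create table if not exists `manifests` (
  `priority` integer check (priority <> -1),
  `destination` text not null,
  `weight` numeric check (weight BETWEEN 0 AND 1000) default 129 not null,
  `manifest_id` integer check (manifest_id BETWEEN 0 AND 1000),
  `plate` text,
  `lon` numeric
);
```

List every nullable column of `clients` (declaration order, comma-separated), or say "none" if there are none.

- client_id: no NOT NULL constraint applies → nullable.
- plate: declared NOT NULL → not nullable.
- lat: part of the PRIMARY KEY, which implies NOT NULL → not nullable.
- name: part of the PRIMARY KEY, which implies NOT NULL → not nullable.
- status: CHECK does not forbid NULL (a CHECK constraint passes when its expression is NULL) → nullable.

client_id, status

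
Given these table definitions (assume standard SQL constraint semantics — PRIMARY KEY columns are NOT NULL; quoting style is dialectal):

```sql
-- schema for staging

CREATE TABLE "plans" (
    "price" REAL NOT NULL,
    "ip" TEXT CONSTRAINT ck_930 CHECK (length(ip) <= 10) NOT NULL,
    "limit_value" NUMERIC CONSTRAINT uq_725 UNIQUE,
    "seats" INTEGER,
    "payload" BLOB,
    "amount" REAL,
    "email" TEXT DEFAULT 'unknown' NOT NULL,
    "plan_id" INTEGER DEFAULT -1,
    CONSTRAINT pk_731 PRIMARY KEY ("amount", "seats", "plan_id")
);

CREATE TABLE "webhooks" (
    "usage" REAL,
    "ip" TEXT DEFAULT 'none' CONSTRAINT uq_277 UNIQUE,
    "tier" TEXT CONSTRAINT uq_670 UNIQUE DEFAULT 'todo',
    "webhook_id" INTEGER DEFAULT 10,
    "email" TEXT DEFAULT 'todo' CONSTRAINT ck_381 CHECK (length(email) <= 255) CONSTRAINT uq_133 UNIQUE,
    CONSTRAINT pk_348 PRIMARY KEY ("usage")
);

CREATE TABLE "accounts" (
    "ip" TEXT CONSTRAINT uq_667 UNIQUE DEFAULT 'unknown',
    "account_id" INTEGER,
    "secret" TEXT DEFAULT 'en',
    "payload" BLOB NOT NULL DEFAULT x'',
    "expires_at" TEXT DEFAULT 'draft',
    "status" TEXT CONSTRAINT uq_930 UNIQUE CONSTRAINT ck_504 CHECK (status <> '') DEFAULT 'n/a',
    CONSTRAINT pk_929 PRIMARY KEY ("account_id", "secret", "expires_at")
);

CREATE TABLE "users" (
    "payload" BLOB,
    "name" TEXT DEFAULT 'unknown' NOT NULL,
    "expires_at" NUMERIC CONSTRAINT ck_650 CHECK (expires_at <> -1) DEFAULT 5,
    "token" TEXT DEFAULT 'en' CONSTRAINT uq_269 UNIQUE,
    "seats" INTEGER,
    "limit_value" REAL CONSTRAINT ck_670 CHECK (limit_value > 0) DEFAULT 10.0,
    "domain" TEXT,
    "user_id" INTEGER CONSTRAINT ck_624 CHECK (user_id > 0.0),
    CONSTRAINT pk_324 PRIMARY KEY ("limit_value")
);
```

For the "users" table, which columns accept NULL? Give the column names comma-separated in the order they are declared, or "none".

payload, expires_at, token, seats, domain, user_id

- payload: no NOT NULL constraint applies → nullable.
- name: declared NOT NULL → not nullable.
- expires_at: CHECK does not forbid NULL (a CHECK constraint passes when its expression is NULL) → nullable.
- token: UNIQUE does not imply NOT NULL → nullable.
- seats: no NOT NULL constraint applies → nullable.
- limit_value: part of the PRIMARY KEY, which implies NOT NULL → not nullable.
- domain: no NOT NULL constraint applies → nullable.
- user_id: CHECK does not forbid NULL (a CHECK constraint passes when its expression is NULL) → nullable.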